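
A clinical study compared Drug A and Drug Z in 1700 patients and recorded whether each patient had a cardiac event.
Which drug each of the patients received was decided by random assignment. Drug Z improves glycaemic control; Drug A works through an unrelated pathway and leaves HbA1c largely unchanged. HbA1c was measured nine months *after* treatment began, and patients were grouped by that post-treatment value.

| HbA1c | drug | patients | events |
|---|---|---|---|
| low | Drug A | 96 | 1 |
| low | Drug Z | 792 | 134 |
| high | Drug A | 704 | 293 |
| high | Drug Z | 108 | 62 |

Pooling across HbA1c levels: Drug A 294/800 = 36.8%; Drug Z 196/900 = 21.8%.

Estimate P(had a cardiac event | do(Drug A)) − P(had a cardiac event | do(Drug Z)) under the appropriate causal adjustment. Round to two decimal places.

HbA1c here is a post-treatment variable shaped by the drug; conditioning on it would introduce bias rather than remove it. The overall comparison is the causal one.
The causal difference is the pooled difference: 0.367 − 0.218 = +0.150.

+0.15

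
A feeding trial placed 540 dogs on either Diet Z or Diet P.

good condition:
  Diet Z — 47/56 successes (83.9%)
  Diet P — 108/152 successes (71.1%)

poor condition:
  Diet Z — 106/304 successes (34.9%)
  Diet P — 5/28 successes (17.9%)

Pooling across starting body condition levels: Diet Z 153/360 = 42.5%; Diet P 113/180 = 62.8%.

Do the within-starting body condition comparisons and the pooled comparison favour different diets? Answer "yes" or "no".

yes

Within each starting body condition level (good condition 83.9% vs 71.1%; poor condition 34.9% vs 17.9%), Diet Z has the higher rate every time. Pooled: 42.5% vs 62.8% — Diet P has the higher rate overall. The two comparisons disagree.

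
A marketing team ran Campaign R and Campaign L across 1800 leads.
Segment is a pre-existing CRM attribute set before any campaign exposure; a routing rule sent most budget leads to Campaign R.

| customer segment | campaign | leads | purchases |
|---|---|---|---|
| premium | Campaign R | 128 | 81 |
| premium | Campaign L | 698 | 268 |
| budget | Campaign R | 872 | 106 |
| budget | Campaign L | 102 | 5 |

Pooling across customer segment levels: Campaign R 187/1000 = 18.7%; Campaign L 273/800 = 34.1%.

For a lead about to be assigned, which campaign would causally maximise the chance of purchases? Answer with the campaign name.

Within every customer segment level Campaign R has the higher rate, yet pooled Campaign L does — Simpson's reversal.
Customer segment differs across campaigns for reasons unrelated to any effect of the campaign itself, and it separately predicts the outcome — a classic confounder. We must compare within customer segment levels.
Within each level — premium: 63.3% vs 38.4%; budget: 12.2% vs 4.9% — Campaign R is higher every time.

Campaign R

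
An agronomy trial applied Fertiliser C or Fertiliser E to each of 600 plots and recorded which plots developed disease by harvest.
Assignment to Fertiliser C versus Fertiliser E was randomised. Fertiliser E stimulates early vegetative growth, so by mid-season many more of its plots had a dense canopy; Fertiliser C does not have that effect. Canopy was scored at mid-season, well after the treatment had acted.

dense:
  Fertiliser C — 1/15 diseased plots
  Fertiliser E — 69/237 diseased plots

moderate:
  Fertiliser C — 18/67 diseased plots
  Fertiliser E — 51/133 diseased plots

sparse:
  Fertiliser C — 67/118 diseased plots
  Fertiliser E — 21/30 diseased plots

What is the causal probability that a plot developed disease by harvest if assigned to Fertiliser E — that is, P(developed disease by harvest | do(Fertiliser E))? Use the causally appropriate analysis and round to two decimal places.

Mid-season canopy here is a post-treatment variable shaped by the fertiliser; conditioning on it would introduce bias rather than remove it. The overall comparison is the causal one.
So P(outcome | do(Fertiliser E)) is just the pooled rate for Fertiliser E: 141/400 = 0.352.

0.35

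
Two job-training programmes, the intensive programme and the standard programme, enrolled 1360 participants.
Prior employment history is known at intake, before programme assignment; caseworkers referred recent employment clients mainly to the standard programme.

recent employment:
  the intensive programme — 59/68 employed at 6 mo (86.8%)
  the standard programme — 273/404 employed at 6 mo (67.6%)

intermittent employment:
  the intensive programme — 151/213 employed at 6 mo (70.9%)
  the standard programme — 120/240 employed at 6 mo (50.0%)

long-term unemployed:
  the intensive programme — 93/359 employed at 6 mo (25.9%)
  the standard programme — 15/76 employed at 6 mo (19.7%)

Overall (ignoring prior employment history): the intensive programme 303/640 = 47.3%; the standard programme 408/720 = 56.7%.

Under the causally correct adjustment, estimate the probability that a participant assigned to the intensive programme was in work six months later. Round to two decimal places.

0.62

Prior employment history differs across programmes for reasons unrelated to any effect of the programme itself, and it separately predicts the outcome — a classic confounder. We must compare within prior employment history levels.
Standardising the intensive programme to the population prior employment history mix: 0.347·59/68 + 0.333·151/213 + 0.320·93/359 = 0.620.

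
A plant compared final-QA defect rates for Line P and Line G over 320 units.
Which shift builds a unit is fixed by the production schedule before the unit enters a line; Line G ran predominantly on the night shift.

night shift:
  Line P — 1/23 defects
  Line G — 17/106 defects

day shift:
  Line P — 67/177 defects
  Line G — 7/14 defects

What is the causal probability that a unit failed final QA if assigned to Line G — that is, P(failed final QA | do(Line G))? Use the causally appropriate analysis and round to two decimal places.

0.36

Here shift is a common cause — it drives both which line a case falls under and the outcome. The crude comparison mixes populations; the stratum-specific rates are the causally relevant ones.
Standardising Line G to the population shift mix: 0.403·17/106 + 0.597·7/14 = 0.363.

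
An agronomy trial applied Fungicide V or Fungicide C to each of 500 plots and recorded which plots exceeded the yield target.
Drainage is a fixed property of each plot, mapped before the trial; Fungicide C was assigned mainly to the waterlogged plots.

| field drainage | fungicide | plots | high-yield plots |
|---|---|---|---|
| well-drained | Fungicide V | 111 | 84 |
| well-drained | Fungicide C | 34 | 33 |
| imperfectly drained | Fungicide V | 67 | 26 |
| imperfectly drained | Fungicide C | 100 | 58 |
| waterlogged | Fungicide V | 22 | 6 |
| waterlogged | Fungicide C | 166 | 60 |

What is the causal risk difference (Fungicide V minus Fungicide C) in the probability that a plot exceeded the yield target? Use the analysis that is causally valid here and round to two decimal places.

The stratified and pooled comparisons disagree (Fungicide C wins within each field drainage; Fungicide V wins overall), so the answer turns on the causal role of field drainage.
The imbalance in field drainage arose from how plots were allocated, not from anything the fungicide did; and field drainage independently affects the outcome. The pooled gap is confounded — condition on field drainage.
Adjusting over the population distribution of field drainage: 0.290·(0.757−0.971) + 0.334·(0.388−0.580) + 0.376·(0.273−0.361) = -0.159.

-0.16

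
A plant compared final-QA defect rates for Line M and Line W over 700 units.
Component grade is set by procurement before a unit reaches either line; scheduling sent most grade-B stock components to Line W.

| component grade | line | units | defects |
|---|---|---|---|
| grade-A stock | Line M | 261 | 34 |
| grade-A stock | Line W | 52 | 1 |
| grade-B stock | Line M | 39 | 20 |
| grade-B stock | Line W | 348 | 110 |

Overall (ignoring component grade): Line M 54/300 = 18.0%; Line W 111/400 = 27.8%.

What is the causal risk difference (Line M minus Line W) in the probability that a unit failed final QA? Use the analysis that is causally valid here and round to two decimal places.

+0.16

The imbalance in component grade arose from how units were allocated, not from anything the line did; and component grade independently affects the outcome. The pooled gap is confounded — condition on component grade.
Adjusting over the population distribution of component grade: 0.447·(0.130−0.019) + 0.553·(0.513−0.316) = +0.158.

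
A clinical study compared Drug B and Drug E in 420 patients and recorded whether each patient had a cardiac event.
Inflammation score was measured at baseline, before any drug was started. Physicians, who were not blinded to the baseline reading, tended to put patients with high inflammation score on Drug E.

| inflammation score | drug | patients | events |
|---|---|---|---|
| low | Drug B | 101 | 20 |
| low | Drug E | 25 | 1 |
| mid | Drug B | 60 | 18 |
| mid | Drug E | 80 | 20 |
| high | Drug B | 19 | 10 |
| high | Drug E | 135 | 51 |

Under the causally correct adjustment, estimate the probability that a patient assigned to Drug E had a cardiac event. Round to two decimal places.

The inflammation score-specific comparison favours Drug E throughout, but the pooled figures favour Drug B. The question is whether to condition on inflammation score.
Nothing the drug does changes inflammation score; the imbalance is an allocation artefact. With inflammation score also predicting the outcome, the pooled figure is confounded, and the within-stratum comparison is the causal one.
Standardising Drug E to the population inflammation score mix: 0.300·1/25 + 0.333·20/80 + 0.367·51/135 = 0.234.

0.23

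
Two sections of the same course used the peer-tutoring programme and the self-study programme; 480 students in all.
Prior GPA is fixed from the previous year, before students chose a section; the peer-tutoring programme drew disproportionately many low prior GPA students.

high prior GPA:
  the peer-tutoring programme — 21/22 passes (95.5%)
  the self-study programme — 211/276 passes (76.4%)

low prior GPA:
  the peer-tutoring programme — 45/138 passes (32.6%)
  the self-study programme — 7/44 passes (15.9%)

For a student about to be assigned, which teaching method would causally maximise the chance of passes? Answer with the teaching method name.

Here prior GPA band is a common cause — it drives both which teaching method a case falls under and the outcome. The crude comparison mixes populations; the stratum-specific rates are the causally relevant ones.
Within each level — high prior GPA: 95.5% vs 76.4%; low prior GPA: 32.6% vs 15.9% — the peer-tutoring programme is higher every time.

the peer-tutoring programme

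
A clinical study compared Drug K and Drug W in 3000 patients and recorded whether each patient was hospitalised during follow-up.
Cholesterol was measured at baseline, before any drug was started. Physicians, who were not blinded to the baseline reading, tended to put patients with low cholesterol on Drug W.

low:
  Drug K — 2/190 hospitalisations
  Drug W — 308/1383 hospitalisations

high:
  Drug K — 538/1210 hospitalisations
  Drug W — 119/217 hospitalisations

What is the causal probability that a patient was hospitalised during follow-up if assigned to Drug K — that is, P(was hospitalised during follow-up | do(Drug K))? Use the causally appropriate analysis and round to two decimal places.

0.22

The cholesterol-specific comparison favours Drug K throughout, but the pooled figures favour Drug W. The question is whether to condition on cholesterol.
Nothing the drug does changes cholesterol; the imbalance is an allocation artefact. With cholesterol also predicting the outcome, the pooled figure is confounded, and the within-stratum comparison is the causal one.
Standardising Drug K to the population cholesterol mix: 0.524·2/190 + 0.476·538/1210 = 0.217.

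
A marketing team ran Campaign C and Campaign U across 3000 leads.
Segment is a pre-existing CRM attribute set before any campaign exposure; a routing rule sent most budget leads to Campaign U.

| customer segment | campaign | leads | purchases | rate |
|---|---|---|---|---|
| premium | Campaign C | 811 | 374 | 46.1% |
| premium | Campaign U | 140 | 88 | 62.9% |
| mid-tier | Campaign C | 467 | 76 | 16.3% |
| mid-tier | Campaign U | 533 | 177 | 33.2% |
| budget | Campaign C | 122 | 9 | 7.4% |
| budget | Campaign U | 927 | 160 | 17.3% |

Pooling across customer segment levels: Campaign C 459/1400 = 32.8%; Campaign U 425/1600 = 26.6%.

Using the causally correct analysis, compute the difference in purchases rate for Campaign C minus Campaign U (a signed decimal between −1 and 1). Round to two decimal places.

The stratified and pooled comparisons disagree (Campaign U wins within each customer segment; Campaign C wins overall), so the answer turns on the causal role of customer segment.
Customer segment differs across campaigns for reasons unrelated to any effect of the campaign itself, and it separately predicts the outcome — a classic confounder. We must compare within customer segment levels.
Adjusting over the population distribution of customer segment: 0.317·(0.461−0.629) + 0.333·(0.163−0.332) + 0.350·(0.074−0.173) = -0.144.

-0.14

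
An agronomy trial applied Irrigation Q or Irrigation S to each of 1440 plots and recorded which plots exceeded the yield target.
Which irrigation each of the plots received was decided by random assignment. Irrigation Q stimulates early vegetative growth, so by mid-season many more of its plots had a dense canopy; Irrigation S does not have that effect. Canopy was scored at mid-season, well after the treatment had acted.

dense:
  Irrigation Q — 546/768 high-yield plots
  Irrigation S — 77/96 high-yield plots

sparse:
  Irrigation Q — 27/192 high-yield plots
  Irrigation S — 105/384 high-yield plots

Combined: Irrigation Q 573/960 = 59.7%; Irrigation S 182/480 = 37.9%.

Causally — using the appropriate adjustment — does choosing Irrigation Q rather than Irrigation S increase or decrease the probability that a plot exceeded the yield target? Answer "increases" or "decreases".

The stratified and pooled comparisons disagree (Irrigation S wins within each mid-season canopy; Irrigation Q wins overall), so the answer turns on the causal role of mid-season canopy.
Mid-season canopy is downstream of the irrigation. One should not condition on a consequence of treatment, so the overall rates are the right comparison.
Pooled: Irrigation Q 59.7% vs Irrigation S 37.9%; Irrigation Q is higher overall.

increases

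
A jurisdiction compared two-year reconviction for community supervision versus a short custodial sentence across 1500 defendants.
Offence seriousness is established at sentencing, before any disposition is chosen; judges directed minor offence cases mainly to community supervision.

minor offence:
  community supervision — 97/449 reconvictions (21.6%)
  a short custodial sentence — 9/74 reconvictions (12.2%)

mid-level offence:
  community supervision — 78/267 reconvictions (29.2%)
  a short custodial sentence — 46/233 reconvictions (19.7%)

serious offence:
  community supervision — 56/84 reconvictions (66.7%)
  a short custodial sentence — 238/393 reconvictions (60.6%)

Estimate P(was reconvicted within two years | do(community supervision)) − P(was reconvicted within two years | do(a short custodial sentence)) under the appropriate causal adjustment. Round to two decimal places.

+0.08

The offence seriousness-specific comparison favours a short custodial sentence throughout, but the pooled figures favour community supervision. The question is whether to condition on offence seriousness.
Here offence seriousness is a common cause — it drives both which disposition a case falls under and the outcome. The crude comparison mixes populations; the stratum-specific rates are the causally relevant ones.
Adjusting over the population distribution of offence seriousness: 0.349·(0.216−0.122) + 0.333·(0.292−0.197) + 0.318·(0.667−0.606) = +0.084.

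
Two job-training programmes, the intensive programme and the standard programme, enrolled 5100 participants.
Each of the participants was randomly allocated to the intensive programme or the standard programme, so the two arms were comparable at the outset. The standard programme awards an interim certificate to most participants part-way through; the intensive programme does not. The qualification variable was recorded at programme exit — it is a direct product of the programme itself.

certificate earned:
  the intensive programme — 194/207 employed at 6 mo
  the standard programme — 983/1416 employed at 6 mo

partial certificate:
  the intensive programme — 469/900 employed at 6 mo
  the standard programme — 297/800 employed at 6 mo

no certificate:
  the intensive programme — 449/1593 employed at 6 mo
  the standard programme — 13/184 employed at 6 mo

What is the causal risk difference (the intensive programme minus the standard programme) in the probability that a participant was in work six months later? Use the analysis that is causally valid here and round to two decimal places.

Stratifying would compare programmes among participants the programmes themselves sorted into qualification attained during the programme groups — a form of selection on an intermediate. The unconditioned pooled rates give the total causal effect.
The causal difference is the pooled difference: 0.412 − 0.539 = -0.127.

-0.13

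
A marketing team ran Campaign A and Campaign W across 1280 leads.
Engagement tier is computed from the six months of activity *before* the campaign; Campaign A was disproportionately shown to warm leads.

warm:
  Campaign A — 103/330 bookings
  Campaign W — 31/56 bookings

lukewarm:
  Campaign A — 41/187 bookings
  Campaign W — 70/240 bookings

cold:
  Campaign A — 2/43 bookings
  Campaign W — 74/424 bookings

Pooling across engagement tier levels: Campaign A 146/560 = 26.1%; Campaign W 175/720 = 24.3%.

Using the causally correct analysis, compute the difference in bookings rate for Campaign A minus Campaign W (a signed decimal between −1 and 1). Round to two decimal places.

The engagement tier-specific comparison favours Campaign W throughout, but the pooled figures favour Campaign A. The question is whether to condition on engagement tier.
Engagement tier satisfies the back-door criterion: it is not a descendant of the campaign, and it blocks the spurious path from campaign to outcome. Adjusting for it (i.e., using the within-engagement tier rates) gives the causal effect.
Adjusting over the population distribution of engagement tier: 0.302·(0.312−0.554) + 0.334·(0.219−0.292) + 0.365·(0.047−0.175) = -0.144.

-0.14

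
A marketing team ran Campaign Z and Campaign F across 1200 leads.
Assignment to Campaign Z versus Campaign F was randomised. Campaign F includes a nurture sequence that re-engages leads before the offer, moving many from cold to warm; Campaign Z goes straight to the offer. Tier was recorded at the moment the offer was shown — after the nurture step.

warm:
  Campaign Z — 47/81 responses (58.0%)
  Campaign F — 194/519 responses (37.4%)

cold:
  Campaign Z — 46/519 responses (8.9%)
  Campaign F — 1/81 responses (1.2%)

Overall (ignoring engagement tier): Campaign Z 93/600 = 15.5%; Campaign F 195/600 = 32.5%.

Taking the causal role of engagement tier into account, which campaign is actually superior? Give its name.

The distribution of engagement tier is itself part of what the campaign does — it is an intermediate outcome. Holding it fixed would remove that part of the effect; the total effect is the pooled difference.
Pooled: Campaign Z 15.5% vs Campaign F 32.5%; Campaign F is higher overall.

Campaign F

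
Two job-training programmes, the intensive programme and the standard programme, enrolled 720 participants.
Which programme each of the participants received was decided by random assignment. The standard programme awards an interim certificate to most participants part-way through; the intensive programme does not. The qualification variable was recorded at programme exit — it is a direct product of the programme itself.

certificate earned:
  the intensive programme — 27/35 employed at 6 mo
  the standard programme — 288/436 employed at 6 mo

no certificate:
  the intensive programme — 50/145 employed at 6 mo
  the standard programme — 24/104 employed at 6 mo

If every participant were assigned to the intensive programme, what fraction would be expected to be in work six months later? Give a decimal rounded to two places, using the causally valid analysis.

0.43

Qualification attained during the programme lies on the pathway programme → qualification attained during the programme → outcome, so adjusting for it blocks the indirect effect. For the total causal effect of programme, use the unadjusted pooled rates.
So P(outcome | do(the intensive programme)) is just the pooled rate for the intensive programme: 77/180 = 0.428.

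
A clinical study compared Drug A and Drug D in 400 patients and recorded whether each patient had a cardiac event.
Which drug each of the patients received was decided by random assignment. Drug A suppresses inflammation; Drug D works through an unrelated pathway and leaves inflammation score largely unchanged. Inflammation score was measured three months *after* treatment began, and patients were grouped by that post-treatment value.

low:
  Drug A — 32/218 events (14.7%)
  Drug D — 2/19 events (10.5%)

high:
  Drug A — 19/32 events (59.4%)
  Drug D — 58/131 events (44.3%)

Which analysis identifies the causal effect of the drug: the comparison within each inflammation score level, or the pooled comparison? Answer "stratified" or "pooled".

The inflammation score-specific comparison favours Drug D throughout, but the pooled figures favour Drug A. The question is whether to condition on inflammation score.
Inflammation score lies on the pathway drug → inflammation score → outcome, so adjusting for it blocks the indirect effect. For the total causal effect of drug, use the unadjusted pooled rates.
Pooled: Drug A 20.4% vs Drug D 40.0%; Drug A is lower overall.

pooled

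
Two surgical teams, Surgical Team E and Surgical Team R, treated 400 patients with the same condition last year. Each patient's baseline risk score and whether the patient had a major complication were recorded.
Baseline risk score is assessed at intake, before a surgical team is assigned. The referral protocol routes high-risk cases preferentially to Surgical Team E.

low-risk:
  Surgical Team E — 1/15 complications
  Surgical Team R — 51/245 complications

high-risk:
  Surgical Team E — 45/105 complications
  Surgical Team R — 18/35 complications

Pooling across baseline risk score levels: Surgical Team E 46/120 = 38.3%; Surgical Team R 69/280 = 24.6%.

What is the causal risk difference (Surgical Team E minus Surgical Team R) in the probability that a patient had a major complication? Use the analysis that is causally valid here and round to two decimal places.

The imbalance in baseline risk score arose from how patients were allocated, not from anything the surgical team did; and baseline risk score independently affects the outcome. The pooled gap is confounded — condition on baseline risk score.
Adjusting over the population distribution of baseline risk score: 0.650·(0.067−0.208) + 0.350·(0.429−0.514) = -0.122.

-0.12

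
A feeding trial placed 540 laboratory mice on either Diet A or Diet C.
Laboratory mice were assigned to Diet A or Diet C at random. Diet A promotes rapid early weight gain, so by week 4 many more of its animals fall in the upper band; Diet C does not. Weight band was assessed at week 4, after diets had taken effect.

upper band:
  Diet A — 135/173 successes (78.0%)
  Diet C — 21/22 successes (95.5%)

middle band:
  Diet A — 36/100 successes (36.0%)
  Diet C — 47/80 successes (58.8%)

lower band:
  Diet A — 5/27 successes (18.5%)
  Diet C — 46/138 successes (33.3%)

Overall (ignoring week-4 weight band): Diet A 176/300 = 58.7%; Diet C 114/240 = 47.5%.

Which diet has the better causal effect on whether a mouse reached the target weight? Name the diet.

The distribution of week-4 weight band is itself part of what the diet does — it is an intermediate outcome. Holding it fixed would remove that part of the effect; the total effect is the pooled difference.
Pooled: Diet A 58.7% vs Diet C 47.5%; Diet A is higher overall.

Diet A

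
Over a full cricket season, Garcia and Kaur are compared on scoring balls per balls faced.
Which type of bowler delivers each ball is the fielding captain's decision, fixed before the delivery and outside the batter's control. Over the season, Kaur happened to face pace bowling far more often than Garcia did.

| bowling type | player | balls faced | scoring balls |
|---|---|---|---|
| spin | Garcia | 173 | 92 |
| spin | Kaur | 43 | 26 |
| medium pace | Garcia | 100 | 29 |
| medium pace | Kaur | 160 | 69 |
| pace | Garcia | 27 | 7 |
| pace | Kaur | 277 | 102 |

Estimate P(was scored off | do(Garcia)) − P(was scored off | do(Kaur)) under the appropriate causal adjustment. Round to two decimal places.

Bowling type differs across players for reasons unrelated to any effect of the player itself, and it separately predicts the outcome — a classic confounder. We must compare within bowling type levels.
Adjusting over the population distribution of bowling type: 0.277·(0.532−0.605) + 0.333·(0.290−0.431) + 0.390·(0.259−0.368) = -0.110.

-0.11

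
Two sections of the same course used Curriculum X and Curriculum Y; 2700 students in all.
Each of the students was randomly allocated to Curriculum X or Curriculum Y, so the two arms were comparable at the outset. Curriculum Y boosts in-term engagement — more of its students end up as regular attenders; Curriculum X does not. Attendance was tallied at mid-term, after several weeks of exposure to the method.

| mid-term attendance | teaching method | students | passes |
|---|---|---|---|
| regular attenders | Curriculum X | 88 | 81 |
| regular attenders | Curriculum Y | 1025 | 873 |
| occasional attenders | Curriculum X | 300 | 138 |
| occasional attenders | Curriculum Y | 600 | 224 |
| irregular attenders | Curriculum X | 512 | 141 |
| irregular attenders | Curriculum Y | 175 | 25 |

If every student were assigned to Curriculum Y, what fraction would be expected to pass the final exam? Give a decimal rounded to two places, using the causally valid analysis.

0.62

Curriculum X is higher inside every mid-term attendance stratum but Curriculum Y is higher in aggregate. Whether to stratify depends on how mid-term attendance relates to the teaching method.
Because the teaching method influences mid-term attendance, mid-term attendance is a post-treatment mediator, not a confounder. Stratifying on it would bias the estimate; the causal effect is the crude pooled difference.
So P(outcome | do(Curriculum Y)) is just the pooled rate for Curriculum Y: 1122/1800 = 0.623.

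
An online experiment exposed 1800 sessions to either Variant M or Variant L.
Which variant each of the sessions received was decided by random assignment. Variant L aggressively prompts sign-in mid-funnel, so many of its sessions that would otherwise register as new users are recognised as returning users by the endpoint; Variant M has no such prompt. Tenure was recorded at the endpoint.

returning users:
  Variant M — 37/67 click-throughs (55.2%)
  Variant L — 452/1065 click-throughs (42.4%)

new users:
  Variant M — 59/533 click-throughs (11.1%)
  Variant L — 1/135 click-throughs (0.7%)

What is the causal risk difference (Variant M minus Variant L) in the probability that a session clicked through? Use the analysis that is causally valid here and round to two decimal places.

-0.22

Variant M is higher inside every user tenure stratum but Variant L is higher in aggregate. Whether to stratify depends on how user tenure relates to the variant.
Stratifying would compare variants among sessions the variants themselves sorted into user tenure groups — a form of selection on an intermediate. The unconditioned pooled rates give the total causal effect.
The causal difference is the pooled difference: 0.160 − 0.378 = -0.217.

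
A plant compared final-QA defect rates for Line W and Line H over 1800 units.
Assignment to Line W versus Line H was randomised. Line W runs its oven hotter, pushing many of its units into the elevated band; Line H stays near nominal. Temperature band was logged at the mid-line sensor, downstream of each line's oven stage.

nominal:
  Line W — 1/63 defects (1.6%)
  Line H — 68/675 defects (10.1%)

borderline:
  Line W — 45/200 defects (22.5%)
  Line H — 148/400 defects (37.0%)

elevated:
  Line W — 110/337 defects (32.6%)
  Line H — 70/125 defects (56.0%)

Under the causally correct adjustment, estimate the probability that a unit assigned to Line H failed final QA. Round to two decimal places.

0.24

Within every in-process temperature band level Line W has the lower rate, yet pooled Line H does — Simpson's reversal.
In-process temperature band lies on the pathway line → in-process temperature band → outcome, so adjusting for it blocks the indirect effect. For the total causal effect of line, use the unadjusted pooled rates.
So P(outcome | do(Line H)) is just the pooled rate for Line H: 286/1200 = 0.238.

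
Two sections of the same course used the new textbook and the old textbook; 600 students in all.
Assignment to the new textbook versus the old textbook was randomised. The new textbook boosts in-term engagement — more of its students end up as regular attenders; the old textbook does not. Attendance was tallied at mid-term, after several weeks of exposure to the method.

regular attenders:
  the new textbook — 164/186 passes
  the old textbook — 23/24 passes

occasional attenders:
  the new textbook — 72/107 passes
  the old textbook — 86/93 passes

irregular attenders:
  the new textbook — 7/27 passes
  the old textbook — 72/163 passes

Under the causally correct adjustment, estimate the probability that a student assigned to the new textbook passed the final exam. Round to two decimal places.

The mid-term attendance-specific comparison favours the old textbook throughout, but the pooled figures favour the new textbook. The question is whether to condition on mid-term attendance.
Mid-term attendance is downstream of the teaching method. One should not condition on a consequence of treatment, so the overall rates are the right comparison.
So P(outcome | do(the new textbook)) is just the pooled rate for the new textbook: 243/320 = 0.759.

0.76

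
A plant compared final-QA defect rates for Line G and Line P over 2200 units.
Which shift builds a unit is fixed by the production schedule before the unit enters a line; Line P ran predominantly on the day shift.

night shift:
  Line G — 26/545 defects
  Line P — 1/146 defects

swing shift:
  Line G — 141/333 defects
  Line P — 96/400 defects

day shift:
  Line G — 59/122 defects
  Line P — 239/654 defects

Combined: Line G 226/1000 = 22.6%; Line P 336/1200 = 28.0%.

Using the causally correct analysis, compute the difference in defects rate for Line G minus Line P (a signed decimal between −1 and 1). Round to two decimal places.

+0.12

The shift-specific comparison favours Line P throughout, but the pooled figures favour Line G. The question is whether to condition on shift.
Shift is set before the line has any effect — it is not caused by the line — and it independently drives the outcome. That makes it a confounder, so the causal comparison is within shift levels.
Adjusting over the population distribution of shift: 0.314·(0.048−0.007) + 0.333·(0.423−0.240) + 0.353·(0.484−0.365) = +0.116.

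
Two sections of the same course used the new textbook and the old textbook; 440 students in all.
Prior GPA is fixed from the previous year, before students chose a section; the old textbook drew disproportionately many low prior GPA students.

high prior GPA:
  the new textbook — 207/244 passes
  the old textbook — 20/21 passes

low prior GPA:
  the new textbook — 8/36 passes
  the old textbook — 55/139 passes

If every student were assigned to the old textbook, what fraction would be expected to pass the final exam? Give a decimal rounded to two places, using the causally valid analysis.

0.73

The prior GPA band-specific comparison favours the old textbook throughout, but the pooled figures favour the new textbook. The question is whether to condition on prior GPA band.
Since prior GPA band is a pre-existing factor (not a product of the teaching method) and it affects the outcome on its own, it is a confounder. The stratified rates, not the pooled rate, identify the causal effect.
Standardising the old textbook to the population prior GPA band mix: 0.602·20/21 + 0.398·55/139 = 0.731.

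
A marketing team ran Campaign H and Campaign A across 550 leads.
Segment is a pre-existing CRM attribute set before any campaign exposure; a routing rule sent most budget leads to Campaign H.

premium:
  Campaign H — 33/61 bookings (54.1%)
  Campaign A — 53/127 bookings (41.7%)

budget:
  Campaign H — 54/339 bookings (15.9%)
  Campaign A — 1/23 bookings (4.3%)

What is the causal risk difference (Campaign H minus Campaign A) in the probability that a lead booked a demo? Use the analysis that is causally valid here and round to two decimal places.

Nothing the campaign does changes customer segment; the imbalance is an allocation artefact. With customer segment also predicting the outcome, the pooled figure is confounded, and the within-stratum comparison is the causal one.
Adjusting over the population distribution of customer segment: 0.342·(0.541−0.417) + 0.658·(0.159−0.043) = +0.118.

+0.12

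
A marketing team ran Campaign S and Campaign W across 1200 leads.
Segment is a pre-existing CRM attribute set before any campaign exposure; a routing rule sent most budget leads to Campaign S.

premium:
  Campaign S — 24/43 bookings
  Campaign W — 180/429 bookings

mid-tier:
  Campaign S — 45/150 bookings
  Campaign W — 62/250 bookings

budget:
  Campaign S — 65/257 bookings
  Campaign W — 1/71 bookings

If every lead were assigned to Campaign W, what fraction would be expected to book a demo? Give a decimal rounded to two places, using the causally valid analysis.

0.25

The customer segment-specific comparison favours Campaign S throughout, but the pooled figures favour Campaign W. The question is whether to condition on customer segment.
Nothing the campaign does changes customer segment; the imbalance is an allocation artefact. With customer segment also predicting the outcome, the pooled figure is confounded, and the within-stratum comparison is the causal one.
Standardising Campaign W to the population customer segment mix: 0.393·180/429 + 0.333·62/250 + 0.273·1/71 = 0.252.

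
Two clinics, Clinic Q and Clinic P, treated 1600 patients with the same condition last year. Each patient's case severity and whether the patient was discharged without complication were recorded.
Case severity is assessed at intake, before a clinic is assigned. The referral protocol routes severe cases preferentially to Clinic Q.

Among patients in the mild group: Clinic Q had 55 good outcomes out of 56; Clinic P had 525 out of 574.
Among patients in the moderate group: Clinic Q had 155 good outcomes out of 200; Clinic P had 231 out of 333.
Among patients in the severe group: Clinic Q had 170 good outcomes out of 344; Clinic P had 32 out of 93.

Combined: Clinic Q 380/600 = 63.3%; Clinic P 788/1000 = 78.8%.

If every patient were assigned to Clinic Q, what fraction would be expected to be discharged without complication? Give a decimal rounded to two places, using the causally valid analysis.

0.78

Nothing the clinic does changes case severity; the imbalance is an allocation artefact. With case severity also predicting the outcome, the pooled figure is confounded, and the within-stratum comparison is the causal one.
Standardising Clinic Q to the population case severity mix: 0.394·55/56 + 0.333·155/200 + 0.273·170/344 = 0.780.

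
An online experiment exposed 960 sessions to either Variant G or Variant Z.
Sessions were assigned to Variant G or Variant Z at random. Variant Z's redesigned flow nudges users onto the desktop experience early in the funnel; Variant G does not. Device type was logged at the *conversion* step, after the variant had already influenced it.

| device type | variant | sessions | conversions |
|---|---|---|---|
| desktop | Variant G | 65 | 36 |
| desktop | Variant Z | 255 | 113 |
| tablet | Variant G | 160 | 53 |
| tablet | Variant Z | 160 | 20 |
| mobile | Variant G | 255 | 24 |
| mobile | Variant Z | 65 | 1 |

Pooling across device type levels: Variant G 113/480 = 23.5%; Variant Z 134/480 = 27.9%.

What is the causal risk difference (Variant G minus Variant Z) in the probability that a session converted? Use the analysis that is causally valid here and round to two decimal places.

Device type is downstream of the variant. One should not condition on a consequence of treatment, so the overall rates are the right comparison.
The causal difference is the pooled difference: 0.235 − 0.279 = -0.044.

-0.04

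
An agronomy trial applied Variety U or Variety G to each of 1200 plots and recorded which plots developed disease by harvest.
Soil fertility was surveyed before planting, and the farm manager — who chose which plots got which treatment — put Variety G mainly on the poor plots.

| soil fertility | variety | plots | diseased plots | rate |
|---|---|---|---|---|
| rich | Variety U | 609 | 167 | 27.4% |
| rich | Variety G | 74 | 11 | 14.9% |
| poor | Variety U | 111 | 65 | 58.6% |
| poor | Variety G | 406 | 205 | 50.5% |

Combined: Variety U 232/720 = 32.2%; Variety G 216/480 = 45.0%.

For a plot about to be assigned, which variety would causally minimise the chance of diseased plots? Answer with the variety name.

The imbalance in soil fertility arose from how plots were allocated, not from anything the variety did; and soil fertility independently affects the outcome. The pooled gap is confounded — condition on soil fertility.
Within each level — rich: 27.4% vs 14.9%; poor: 58.6% vs 50.5% — Variety G is lower every time.

Variety G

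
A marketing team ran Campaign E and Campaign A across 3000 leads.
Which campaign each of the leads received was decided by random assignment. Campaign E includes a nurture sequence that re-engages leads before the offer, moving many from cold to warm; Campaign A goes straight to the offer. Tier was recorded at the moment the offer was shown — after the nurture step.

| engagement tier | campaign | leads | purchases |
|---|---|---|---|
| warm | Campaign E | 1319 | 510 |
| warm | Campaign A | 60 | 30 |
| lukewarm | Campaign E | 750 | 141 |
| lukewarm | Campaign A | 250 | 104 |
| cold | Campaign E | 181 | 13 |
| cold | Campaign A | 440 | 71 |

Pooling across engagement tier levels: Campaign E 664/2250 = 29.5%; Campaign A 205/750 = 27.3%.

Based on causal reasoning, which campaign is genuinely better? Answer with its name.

Campaign A is higher inside every engagement tier stratum but Campaign E is higher in aggregate. Whether to stratify depends on how engagement tier relates to the campaign.
Because the campaign influences engagement tier, engagement tier is a post-treatment mediator, not a confounder. Stratifying on it would bias the estimate; the causal effect is the crude pooled difference.
Pooled: Campaign E 29.5% vs Campaign A 27.3%; Campaign E is higher overall.

Campaign E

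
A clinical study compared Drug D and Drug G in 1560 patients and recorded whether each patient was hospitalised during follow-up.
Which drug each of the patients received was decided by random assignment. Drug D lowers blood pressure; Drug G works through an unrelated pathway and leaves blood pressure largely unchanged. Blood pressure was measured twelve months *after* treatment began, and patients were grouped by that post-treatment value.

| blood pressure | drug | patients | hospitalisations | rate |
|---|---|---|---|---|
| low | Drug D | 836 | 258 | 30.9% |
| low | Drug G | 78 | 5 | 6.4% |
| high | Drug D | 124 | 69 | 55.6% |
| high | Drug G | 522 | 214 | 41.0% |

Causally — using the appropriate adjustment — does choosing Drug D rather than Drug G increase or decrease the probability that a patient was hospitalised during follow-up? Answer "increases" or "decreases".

Blood pressure here is a post-treatment variable shaped by the drug; conditioning on it would introduce bias rather than remove it. The overall comparison is the causal one.
Pooled: Drug D 34.1% vs Drug G 36.5%; Drug D is lower overall.

decreases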